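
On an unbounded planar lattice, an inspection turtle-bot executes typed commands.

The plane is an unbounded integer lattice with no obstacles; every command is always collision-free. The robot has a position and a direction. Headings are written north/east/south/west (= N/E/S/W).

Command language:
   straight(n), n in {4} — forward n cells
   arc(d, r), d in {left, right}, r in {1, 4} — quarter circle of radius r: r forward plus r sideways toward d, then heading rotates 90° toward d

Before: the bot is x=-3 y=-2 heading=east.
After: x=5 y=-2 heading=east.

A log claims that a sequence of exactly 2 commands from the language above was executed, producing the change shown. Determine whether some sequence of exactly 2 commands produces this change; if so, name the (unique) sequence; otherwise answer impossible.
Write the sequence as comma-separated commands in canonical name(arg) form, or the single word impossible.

straight(4), straight(4)

key: heading stays E — no command in the sequence turns
initial: x=-3 y=-2 heading=east
[1] after straight(4): x=1 y=-2 heading=east
[2] after straight(4): x=5 y=-2 heading=east
uniquely the one of 25 2-step routes that fits.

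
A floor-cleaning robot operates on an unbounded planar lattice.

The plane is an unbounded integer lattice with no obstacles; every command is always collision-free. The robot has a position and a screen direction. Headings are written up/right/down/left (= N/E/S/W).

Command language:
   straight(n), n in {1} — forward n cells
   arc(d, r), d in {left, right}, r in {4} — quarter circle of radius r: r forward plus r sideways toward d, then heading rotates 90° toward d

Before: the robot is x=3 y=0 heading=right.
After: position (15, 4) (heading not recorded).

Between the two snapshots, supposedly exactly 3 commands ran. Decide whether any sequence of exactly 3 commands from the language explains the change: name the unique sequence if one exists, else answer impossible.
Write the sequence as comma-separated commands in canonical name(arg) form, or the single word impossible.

arc(left, 4), arc(right, 4), arc(right, 4)

key: order matters: swapping arc(left, 4) and arc(right, 4) lands elsewhere
from: x=3 y=0 heading=right
step 1 (arc(left, 4)): x=7 y=4 heading=up
step 2 (arc(right, 4)): x=11 y=8 heading=right
step 3 (arc(right, 4)): x=15 y=4 heading=down
uniquely the one of 27 3-step routes that fits.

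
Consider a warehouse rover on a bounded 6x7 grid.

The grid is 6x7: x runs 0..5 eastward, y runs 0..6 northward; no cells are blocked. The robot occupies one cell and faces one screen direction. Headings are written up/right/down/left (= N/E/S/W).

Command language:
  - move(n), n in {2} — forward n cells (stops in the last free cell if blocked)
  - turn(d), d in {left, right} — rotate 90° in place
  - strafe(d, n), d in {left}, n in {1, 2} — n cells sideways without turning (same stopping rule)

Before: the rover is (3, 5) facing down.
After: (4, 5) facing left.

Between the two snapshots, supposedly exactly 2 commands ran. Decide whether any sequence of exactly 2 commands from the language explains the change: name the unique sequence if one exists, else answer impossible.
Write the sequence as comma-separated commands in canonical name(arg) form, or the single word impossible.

key: running turn(right) before strafe(left, 1) would end elsewhere — order is forced
initial: (3, 5) facing down
t=1 strafe(left, 1) ⇒ (4, 5) facing down
t=2 turn(right) ⇒ (4, 5) facing left
all 25 alternatives checked — unique.

strafe(left, 1), turn(right)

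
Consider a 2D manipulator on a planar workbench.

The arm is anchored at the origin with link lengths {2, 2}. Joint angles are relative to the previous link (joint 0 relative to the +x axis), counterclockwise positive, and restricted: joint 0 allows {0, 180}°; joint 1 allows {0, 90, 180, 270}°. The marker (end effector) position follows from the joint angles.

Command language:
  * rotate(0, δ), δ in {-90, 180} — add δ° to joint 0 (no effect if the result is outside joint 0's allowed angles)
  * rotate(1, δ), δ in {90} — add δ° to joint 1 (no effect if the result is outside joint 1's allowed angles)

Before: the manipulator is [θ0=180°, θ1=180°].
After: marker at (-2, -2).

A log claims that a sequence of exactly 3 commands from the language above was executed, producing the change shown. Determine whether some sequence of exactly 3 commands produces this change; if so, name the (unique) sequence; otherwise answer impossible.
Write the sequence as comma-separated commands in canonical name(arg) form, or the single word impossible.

rotate(1, 90), rotate(1, 90), rotate(1, 90)

from: [θ0=180°, θ1=180°]
[1] after rotate(1, 90): [θ0=180°, θ1=270°]
[2] after rotate(1, 90): [θ0=180°, θ1=0°]
[3] after rotate(1, 90): [θ0=180°, θ1=90°]
uniquely the one of 27 3-step routes that fits.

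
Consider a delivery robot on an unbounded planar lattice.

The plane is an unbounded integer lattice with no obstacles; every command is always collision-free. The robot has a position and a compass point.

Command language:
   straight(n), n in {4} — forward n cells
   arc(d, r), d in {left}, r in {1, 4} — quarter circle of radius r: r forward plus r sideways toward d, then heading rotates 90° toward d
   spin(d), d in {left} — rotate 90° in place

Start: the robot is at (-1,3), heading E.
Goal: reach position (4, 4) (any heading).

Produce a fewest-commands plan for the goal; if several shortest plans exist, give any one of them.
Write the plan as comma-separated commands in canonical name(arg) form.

from: at (-1,3), heading E
t=1 straight(4) ⇒ at (3,3), heading E
t=2 arc(left, 1) ⇒ at (4,4), heading N
no 1-step plan works, so 2 is optimal.

straight(4), arc(left, 1)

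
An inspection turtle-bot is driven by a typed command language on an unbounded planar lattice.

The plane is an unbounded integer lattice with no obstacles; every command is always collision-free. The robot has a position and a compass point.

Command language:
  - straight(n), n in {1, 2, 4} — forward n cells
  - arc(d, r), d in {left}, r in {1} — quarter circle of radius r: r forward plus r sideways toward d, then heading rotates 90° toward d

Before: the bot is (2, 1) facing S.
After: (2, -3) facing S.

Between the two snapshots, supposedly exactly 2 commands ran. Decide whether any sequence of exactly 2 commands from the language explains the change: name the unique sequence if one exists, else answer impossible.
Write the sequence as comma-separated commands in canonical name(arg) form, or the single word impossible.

straight(2), straight(2)

key: heading stays S — no command in the sequence turns
start: (2, 1) facing S
step 1 (straight(2)): (2, -1) facing S
step 2 (straight(2)): (2, -3) facing S
no other 2-command option fits: unique.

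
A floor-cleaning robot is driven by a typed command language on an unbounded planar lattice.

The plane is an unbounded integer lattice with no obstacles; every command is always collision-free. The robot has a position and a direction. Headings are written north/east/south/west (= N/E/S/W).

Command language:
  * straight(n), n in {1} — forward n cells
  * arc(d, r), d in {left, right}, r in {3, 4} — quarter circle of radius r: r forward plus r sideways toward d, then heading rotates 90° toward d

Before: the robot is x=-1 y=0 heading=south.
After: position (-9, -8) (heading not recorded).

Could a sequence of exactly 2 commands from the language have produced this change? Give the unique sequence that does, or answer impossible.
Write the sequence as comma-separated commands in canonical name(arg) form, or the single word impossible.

key: running arc(left, 4) before arc(right, 4) would end elsewhere — order is forced
start: x=-1 y=0 heading=south
1. arc(right, 4) → x=-5 y=-4 heading=west
2. arc(left, 4) → x=-9 y=-8 heading=south
uniquely the one of 25 2-step routes that fits.

arc(right, 4), arc(left, 4)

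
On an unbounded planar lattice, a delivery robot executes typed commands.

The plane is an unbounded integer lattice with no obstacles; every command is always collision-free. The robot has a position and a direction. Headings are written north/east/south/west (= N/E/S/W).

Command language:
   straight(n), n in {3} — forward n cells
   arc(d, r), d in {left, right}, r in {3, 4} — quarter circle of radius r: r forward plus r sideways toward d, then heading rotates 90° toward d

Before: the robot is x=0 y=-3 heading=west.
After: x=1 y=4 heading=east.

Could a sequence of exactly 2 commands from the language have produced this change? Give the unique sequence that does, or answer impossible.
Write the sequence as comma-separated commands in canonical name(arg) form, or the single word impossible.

key: position moved to (1,4) AND the heading swung to E — translation plus rotation needed
begin: x=0 y=-3 heading=west
t=1 arc(right, 3) ⇒ x=-3 y=0 heading=north
t=2 arc(right, 4) ⇒ x=1 y=4 heading=east
no other 2-command option fits: unique.

arc(right, 3), arc(right, 4)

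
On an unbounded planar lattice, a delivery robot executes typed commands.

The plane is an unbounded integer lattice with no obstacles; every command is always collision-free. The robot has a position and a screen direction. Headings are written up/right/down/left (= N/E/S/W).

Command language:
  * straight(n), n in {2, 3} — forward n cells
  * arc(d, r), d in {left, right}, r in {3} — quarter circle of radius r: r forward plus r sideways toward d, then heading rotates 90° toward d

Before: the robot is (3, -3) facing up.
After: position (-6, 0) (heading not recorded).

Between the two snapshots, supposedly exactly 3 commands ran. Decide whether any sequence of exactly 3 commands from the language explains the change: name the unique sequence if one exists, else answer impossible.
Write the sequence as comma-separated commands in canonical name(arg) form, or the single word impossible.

key: order matters: swapping arc(left, 3) and straight(3) lands elsewhere
begin: (3, -3) facing up
[1] after arc(left, 3): (0, 0) facing left
[2] after straight(3): (-3, 0) facing left
[3] after straight(3): (-6, 0) facing left
all 64 alternatives checked — unique.

arc(left, 3), straight(3), straight(3)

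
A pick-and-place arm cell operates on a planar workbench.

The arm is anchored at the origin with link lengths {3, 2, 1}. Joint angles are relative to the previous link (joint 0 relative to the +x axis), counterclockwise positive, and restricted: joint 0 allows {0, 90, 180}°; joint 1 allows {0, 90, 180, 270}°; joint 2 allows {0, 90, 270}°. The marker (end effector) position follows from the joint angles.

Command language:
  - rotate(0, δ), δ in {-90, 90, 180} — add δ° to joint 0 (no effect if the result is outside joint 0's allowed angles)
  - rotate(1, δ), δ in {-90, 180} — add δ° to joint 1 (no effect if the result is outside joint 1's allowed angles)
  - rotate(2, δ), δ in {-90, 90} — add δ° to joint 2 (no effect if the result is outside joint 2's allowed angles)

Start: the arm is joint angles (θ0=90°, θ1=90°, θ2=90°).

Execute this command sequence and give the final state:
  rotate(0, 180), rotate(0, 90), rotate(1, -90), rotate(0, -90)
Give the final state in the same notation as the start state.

from: joint angles (θ0=90°, θ1=90°, θ2=90°)
t=1 rotate(0, 180) ⇒ joint angles (θ0=90°, θ1=90°, θ2=90°)
t=2 rotate(0, 90) ⇒ joint angles (θ0=180°, θ1=90°, θ2=90°)
t=3 rotate(1, -90) ⇒ joint angles (θ0=180°, θ1=0°, θ2=90°)
t=4 rotate(0, -90) ⇒ joint angles (θ0=90°, θ1=0°, θ2=90°)

joint angles (θ0=90°, θ1=0°, θ2=90°)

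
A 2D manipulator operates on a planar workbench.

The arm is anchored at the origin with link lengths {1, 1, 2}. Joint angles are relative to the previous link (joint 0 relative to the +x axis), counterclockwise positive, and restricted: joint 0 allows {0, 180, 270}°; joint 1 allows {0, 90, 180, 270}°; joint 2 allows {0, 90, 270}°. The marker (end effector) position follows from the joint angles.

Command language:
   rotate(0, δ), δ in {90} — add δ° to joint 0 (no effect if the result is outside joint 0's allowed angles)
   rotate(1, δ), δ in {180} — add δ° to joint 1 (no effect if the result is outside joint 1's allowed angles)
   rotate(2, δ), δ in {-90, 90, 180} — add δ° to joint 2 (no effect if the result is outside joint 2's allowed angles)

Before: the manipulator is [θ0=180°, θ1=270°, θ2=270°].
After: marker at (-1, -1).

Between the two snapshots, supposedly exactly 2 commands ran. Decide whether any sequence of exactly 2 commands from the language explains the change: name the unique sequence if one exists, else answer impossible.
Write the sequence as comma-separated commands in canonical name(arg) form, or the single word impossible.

rotate(0, 90), rotate(0, 90)

from: [θ0=180°, θ1=270°, θ2=270°]
step 1 (rotate(0, 90)): [θ0=270°, θ1=270°, θ2=270°]
step 2 (rotate(0, 90)): [θ0=0°, θ1=270°, θ2=270°]
no rival 2-sequence matches.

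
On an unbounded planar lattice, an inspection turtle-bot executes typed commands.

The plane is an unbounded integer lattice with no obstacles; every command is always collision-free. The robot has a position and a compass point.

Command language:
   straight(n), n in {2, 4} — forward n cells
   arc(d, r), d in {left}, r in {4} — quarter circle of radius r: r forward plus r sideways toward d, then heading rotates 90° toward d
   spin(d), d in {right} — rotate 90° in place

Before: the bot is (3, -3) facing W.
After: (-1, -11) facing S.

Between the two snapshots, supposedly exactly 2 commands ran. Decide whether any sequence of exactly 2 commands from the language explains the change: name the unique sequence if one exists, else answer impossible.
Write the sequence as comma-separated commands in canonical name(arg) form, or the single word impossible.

arc(left, 4), straight(4)

key: position moved to (-1,-11) AND the heading swung to S — translation plus rotation needed
t0: (3, -3) facing W
t=1 arc(left, 4) ⇒ (-1, -7) facing S
t=2 straight(4) ⇒ (-1, -11) facing S
all 16 alternatives checked — unique.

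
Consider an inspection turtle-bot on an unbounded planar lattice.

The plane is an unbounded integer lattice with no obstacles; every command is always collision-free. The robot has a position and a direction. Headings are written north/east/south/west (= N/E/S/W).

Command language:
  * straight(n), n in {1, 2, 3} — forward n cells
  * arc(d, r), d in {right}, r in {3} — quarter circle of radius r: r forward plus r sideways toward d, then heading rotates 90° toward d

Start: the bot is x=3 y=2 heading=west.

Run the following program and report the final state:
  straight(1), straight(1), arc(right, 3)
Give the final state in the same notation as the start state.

start: x=3 y=2 heading=west
1. straight(1) → x=2 y=2 heading=west
2. straight(1) → x=1 y=2 heading=west
3. arc(right, 3) → x=-2 y=5 heading=north

x=-2 y=5 heading=north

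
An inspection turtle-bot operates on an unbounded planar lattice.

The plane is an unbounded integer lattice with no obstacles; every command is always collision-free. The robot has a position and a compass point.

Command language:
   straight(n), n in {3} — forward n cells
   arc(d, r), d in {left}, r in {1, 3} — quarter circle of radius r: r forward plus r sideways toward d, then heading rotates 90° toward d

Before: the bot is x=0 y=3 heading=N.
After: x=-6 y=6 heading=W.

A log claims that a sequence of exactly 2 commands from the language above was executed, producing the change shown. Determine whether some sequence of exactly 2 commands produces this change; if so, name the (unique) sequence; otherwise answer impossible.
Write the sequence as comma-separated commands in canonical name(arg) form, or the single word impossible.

arc(left, 3), straight(3)

key: order matters: swapping arc(left, 3) and straight(3) lands elsewhere
from: x=0 y=3 heading=N
1. arc(left, 3) → x=-3 y=6 heading=W
2. straight(3) → x=-6 y=6 heading=W
no rival 2-sequence matches.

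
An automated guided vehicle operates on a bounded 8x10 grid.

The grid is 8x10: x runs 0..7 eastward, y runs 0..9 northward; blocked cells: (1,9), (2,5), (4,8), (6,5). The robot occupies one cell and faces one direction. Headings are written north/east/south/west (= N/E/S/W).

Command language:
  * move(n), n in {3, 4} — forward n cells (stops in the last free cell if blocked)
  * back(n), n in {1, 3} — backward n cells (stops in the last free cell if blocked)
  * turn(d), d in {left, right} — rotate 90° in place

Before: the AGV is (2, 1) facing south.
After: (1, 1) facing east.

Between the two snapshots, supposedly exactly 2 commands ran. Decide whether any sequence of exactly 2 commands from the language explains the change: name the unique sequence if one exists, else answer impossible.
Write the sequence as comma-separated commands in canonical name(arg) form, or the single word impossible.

key: cell and facing (now E) both changed — the 2 commands mix motion and turning
begin: (2, 1) facing south
[1] after turn(left): (2, 1) facing east
[2] after back(1): (1, 1) facing east
no rival 2-sequence matches.

turn(left), back(1)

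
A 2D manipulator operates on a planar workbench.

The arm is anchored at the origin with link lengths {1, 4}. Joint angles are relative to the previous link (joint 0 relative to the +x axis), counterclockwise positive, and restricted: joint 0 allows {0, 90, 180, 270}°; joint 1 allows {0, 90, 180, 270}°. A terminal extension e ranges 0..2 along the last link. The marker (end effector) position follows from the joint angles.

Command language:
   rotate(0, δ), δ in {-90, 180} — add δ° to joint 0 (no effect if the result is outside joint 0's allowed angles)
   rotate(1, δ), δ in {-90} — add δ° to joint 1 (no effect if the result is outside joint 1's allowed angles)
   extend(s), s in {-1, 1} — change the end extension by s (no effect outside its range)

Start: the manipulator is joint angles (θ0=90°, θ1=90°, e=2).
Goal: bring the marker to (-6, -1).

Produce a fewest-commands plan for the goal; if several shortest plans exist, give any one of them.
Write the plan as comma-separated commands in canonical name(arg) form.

rotate(0, 180), rotate(1, -90), rotate(1, -90)

from: joint angles (θ0=90°, θ1=90°, e=2)
[1] after rotate(0, 180): joint angles (θ0=270°, θ1=90°, e=2)
[2] after rotate(1, -90): joint angles (θ0=270°, θ1=0°, e=2)
[3] after rotate(1, -90): joint angles (θ0=270°, θ1=270°, e=2)
nothing shorter than 3 reaches the goal.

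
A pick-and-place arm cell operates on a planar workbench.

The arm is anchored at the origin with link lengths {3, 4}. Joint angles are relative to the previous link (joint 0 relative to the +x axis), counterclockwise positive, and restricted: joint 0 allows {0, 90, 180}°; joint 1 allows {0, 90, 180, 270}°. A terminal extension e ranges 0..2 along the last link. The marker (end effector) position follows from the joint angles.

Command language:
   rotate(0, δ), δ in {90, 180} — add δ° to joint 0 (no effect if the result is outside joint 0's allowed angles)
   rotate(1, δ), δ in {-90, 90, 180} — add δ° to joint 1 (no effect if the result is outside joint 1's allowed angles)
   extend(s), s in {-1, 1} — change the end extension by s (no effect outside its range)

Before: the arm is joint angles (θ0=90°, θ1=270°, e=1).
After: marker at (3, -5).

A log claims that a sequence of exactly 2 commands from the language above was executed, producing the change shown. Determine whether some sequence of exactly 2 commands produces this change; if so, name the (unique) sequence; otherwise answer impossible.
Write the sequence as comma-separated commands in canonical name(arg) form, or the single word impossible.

rotate(0, 90), rotate(0, 180)

key: order matters: swapping rotate(0, 90) and rotate(0, 180) lands elsewhere
t0: joint angles (θ0=90°, θ1=270°, e=1)
t=1 rotate(0, 90) ⇒ joint angles (θ0=180°, θ1=270°, e=1)
t=2 rotate(0, 180) ⇒ joint angles (θ0=0°, θ1=270°, e=1)
no rival 2-sequence matches.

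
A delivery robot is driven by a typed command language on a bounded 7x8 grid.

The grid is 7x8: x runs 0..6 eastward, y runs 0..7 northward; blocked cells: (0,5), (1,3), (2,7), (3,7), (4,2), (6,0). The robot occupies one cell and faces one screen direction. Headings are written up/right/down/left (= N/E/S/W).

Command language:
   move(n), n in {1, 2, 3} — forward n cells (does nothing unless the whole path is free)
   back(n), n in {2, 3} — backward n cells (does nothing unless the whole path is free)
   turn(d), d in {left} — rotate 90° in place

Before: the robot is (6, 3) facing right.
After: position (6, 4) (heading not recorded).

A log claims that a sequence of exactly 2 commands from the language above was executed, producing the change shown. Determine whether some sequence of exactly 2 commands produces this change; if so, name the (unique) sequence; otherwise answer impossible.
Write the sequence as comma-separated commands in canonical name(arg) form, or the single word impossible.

key: running move(1) before turn(left) would end elsewhere — order is forced
start: (6, 3) facing right
[1] after turn(left): (6, 3) facing up
[2] after move(1): (6, 4) facing up
all 36 alternatives checked — unique.

turn(left), move(1)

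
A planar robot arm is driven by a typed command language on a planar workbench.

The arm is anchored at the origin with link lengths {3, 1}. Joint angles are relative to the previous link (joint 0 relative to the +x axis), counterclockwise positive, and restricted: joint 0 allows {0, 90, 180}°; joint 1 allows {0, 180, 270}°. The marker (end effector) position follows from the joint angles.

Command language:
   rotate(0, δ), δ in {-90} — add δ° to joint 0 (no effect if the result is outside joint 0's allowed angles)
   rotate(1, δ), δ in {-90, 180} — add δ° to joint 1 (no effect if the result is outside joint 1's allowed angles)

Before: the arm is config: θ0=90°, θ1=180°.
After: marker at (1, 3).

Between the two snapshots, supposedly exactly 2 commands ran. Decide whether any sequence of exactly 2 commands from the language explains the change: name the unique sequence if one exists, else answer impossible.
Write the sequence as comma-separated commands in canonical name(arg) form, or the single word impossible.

rotate(1, 180), rotate(1, -90)

key: running rotate(1, -90) before rotate(1, 180) would end elsewhere — order is forced
from: config: θ0=90°, θ1=180°
t=1 rotate(1, 180) ⇒ config: θ0=90°, θ1=0°
t=2 rotate(1, -90) ⇒ config: θ0=90°, θ1=270°
uniquely the one of 9 2-step routes that fits.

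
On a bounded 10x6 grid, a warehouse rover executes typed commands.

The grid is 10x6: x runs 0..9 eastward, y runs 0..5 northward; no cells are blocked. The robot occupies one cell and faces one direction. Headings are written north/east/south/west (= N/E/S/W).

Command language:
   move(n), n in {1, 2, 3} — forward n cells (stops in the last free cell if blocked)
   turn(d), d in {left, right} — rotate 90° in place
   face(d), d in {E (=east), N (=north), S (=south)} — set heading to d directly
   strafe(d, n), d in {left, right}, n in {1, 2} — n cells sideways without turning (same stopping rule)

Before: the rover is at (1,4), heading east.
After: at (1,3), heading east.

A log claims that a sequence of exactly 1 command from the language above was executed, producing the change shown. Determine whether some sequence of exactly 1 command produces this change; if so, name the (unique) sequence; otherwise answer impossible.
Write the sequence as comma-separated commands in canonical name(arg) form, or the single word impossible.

strafe(right, 1)

key: still facing E — the one step turns nothing
initial: at (1,4), heading east
step 1 (strafe(right, 1)): at (1,3), heading east
no other 1-command option fits: unique.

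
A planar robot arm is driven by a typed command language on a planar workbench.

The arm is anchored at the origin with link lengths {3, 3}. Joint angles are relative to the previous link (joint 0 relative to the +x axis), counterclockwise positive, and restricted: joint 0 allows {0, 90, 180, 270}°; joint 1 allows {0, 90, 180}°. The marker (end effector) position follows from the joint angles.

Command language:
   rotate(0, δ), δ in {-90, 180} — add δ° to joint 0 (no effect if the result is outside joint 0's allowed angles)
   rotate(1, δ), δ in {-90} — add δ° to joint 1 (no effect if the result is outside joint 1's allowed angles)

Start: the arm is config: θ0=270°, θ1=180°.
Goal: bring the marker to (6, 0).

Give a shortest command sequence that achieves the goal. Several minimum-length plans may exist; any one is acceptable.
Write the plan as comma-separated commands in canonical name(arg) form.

rotate(1, -90), rotate(1, -90), rotate(0, -90), rotate(0, 180)

start: config: θ0=270°, θ1=180°
t=1 rotate(1, -90) ⇒ config: θ0=270°, θ1=90°
t=2 rotate(1, -90) ⇒ config: θ0=270°, θ1=0°
t=3 rotate(0, -90) ⇒ config: θ0=180°, θ1=0°
t=4 rotate(0, 180) ⇒ config: θ0=0°, θ1=0°
shorter routes all fall short; 4 is best.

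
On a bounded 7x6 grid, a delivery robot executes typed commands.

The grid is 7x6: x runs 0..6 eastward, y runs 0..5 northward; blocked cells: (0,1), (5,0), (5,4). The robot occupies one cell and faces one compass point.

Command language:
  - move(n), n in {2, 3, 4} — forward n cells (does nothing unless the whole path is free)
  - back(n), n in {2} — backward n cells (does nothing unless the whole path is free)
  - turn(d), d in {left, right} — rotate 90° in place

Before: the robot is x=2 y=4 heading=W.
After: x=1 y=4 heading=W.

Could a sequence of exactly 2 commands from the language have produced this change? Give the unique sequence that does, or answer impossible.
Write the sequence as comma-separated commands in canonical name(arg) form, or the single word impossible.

back(2), move(3)

key: still facing W at the end — nothing in the sequence rotates
from: x=2 y=4 heading=W
step 1 (back(2)): x=4 y=4 heading=W
step 2 (move(3)): x=1 y=4 heading=W
no other 2-command option fits: unique.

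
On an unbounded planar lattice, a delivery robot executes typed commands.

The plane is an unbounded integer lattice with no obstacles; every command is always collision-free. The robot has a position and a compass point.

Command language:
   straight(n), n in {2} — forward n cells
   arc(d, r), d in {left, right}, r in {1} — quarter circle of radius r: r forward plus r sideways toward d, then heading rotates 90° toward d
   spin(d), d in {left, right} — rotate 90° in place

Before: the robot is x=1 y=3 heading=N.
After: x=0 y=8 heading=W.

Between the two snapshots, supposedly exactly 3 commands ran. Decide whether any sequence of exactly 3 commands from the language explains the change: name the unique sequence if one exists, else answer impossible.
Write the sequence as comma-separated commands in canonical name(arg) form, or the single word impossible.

key: cell and facing (now W) both changed — the 3 commands mix motion and turning
t0: x=1 y=3 heading=N
t=1 straight(2) ⇒ x=1 y=5 heading=N
t=2 straight(2) ⇒ x=1 y=7 heading=N
t=3 arc(left, 1) ⇒ x=0 y=8 heading=W
uniquely the one of 125 3-step routes that fits.

straight(2), straight(2), arc(left, 1)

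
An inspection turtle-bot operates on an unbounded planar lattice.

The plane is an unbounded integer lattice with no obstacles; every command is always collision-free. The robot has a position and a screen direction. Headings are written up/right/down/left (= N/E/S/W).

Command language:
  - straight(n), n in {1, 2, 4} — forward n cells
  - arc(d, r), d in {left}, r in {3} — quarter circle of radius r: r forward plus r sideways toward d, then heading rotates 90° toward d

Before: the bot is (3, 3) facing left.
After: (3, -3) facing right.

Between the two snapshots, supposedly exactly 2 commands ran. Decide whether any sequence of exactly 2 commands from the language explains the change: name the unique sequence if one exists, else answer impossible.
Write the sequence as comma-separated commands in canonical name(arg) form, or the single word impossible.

arc(left, 3), arc(left, 3)

key: position moved to (3,-3) AND the heading swung to E — translation plus rotation needed
from: (3, 3) facing left
t=1 arc(left, 3) ⇒ (0, 0) facing down
t=2 arc(left, 3) ⇒ (3, -3) facing right
no other 2-command option fits: unique.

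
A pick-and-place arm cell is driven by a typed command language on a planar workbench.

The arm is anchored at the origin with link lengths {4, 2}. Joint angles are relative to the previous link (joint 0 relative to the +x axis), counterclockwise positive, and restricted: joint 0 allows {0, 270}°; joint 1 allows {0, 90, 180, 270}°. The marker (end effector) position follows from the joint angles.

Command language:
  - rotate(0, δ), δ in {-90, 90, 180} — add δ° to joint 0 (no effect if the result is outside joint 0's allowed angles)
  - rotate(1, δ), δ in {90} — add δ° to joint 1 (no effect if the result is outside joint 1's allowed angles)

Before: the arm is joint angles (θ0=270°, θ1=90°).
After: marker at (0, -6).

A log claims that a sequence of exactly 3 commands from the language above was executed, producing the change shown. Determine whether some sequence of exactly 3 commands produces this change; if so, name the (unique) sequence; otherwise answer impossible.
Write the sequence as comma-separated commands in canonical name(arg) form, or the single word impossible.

begin: joint angles (θ0=270°, θ1=90°)
[1] after rotate(1, 90): joint angles (θ0=270°, θ1=180°)
[2] after rotate(1, 90): joint angles (θ0=270°, θ1=270°)
[3] after rotate(1, 90): joint angles (θ0=270°, θ1=0°)
all 64 alternatives checked — unique.

rotate(1, 90), rotate(1, 90), rotate(1, 90)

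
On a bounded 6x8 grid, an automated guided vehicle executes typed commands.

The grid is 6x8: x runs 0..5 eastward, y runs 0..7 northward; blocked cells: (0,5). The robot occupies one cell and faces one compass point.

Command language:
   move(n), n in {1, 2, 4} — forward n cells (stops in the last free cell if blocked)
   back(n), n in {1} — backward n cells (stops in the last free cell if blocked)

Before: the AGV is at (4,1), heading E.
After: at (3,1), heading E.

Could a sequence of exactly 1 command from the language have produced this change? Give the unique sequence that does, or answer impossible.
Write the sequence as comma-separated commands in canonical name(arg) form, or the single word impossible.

key: heading stays E — the single command does not turn
initial: at (4,1), heading E
t=1 back(1) ⇒ at (3,1), heading E
all 4 alternatives checked — unique.

back(1)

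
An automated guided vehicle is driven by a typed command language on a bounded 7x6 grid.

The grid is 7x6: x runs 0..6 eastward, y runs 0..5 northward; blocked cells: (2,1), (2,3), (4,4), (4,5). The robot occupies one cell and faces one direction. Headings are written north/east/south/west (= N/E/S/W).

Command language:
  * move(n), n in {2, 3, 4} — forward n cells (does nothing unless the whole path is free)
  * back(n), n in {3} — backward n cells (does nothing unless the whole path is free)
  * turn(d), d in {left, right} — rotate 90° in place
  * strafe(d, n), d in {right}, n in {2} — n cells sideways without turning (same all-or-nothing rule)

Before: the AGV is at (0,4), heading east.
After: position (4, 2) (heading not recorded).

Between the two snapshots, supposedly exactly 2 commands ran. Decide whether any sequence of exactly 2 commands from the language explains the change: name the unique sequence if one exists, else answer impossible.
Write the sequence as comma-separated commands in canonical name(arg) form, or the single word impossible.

key: running move(4) before strafe(right, 2) would end elsewhere — order is forced
initial: at (0,4), heading east
step 1 (strafe(right, 2)): at (0,2), heading east
step 2 (move(4)): at (4,2), heading east
uniquely the one of 49 2-step routes that fits.

strafe(right, 2), move(4)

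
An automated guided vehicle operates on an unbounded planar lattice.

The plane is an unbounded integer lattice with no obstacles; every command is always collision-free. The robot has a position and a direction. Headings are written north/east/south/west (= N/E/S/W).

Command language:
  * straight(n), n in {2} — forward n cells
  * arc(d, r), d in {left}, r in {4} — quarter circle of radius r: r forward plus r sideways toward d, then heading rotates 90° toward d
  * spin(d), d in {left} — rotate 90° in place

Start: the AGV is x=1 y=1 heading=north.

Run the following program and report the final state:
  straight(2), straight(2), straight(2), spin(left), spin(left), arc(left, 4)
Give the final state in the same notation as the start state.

x=5 y=3 heading=east

t0: x=1 y=1 heading=north
t=1 straight(2) ⇒ x=1 y=3 heading=north
t=2 straight(2) ⇒ x=1 y=5 heading=north
t=3 straight(2) ⇒ x=1 y=7 heading=north
t=4 spin(left) ⇒ x=1 y=7 heading=west
t=5 spin(left) ⇒ x=1 y=7 heading=south
t=6 arc(left, 4) ⇒ x=5 y=3 heading=east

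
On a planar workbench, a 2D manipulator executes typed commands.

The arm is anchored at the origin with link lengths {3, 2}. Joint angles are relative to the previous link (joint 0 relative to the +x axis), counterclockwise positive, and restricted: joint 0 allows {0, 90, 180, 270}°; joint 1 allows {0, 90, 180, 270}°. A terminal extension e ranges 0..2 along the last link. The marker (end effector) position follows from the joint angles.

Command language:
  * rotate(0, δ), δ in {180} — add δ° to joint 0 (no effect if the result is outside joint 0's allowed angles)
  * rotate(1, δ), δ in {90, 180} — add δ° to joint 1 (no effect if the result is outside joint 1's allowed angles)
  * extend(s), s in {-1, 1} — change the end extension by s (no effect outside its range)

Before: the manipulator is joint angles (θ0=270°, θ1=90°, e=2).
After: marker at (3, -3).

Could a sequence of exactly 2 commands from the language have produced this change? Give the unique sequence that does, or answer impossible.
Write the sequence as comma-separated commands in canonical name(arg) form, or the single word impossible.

extend(1), extend(-1)

key: order matters: swapping extend(1) and extend(-1) lands elsewhere
start: joint angles (θ0=270°, θ1=90°, e=2)
t=1 extend(1) ⇒ joint angles (θ0=270°, θ1=90°, e=2)
t=2 extend(-1) ⇒ joint angles (θ0=270°, θ1=90°, e=1)
no other 2-command option fits: unique.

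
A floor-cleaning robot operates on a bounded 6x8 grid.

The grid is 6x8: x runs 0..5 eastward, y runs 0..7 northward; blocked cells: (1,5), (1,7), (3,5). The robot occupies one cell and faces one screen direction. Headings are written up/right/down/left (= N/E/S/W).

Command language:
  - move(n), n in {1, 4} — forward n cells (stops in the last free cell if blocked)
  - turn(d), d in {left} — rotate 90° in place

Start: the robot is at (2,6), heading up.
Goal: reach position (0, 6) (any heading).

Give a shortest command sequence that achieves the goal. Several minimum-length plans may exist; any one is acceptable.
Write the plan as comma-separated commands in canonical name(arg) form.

start: at (2,6), heading up
[1] after turn(left): at (2,6), heading left
[2] after move(4): at (0,6), heading left
shorter routes all fall short; 2 is best.

turn(left), move(4)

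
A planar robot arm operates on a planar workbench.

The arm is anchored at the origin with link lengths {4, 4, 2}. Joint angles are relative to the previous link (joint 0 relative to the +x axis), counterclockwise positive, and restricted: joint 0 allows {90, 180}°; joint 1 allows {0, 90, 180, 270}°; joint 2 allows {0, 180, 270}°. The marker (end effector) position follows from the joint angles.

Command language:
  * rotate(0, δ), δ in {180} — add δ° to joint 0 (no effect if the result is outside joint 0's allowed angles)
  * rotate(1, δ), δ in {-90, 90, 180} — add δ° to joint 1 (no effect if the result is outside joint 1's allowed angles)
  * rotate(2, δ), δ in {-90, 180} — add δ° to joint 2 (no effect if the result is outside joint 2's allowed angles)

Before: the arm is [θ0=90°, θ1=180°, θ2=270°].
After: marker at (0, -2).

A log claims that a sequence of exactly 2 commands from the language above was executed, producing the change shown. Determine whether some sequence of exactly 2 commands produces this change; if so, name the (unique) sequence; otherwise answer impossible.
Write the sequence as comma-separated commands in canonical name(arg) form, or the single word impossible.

key: order matters: swapping rotate(2, -90) and rotate(2, 180) lands elsewhere
begin: [θ0=90°, θ1=180°, θ2=270°]
[1] after rotate(2, -90): [θ0=90°, θ1=180°, θ2=180°]
[2] after rotate(2, 180): [θ0=90°, θ1=180°, θ2=0°]
no other 2-command option fits: unique.

rotate(2, -90), rotate(2, 180)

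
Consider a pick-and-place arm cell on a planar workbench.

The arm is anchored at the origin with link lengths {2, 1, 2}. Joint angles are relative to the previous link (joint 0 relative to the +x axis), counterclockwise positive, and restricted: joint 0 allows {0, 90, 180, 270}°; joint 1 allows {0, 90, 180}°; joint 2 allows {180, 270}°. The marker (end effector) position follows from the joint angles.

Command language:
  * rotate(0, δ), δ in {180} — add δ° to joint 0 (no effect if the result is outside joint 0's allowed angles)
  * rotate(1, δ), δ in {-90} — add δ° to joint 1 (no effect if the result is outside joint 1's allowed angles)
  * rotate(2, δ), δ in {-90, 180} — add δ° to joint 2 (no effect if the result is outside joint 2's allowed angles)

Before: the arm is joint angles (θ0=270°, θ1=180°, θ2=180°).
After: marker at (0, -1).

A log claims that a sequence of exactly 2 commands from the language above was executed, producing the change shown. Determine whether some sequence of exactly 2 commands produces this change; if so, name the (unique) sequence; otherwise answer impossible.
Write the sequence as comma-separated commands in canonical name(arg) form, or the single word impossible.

from: joint angles (θ0=270°, θ1=180°, θ2=180°)
1. rotate(1, -90) → joint angles (θ0=270°, θ1=90°, θ2=180°)
2. rotate(1, -90) → joint angles (θ0=270°, θ1=0°, θ2=180°)
all 16 alternatives checked — unique.

rotate(1, -90), rotate(1, -90)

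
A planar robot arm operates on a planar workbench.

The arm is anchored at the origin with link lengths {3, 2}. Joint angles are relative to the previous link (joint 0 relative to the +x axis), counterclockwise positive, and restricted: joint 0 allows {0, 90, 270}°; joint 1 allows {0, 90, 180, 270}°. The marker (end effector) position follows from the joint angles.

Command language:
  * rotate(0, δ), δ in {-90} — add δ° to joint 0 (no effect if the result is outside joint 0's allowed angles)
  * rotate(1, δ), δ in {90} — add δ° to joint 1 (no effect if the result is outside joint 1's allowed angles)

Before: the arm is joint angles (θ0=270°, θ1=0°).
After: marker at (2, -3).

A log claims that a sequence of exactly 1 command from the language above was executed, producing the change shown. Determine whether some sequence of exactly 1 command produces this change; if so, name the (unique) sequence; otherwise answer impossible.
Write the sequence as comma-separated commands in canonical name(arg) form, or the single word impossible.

rotate(1, 90)

from: joint angles (θ0=270°, θ1=0°)
t=1 rotate(1, 90) ⇒ joint angles (θ0=270°, θ1=90°)
all 2 alternatives checked — unique.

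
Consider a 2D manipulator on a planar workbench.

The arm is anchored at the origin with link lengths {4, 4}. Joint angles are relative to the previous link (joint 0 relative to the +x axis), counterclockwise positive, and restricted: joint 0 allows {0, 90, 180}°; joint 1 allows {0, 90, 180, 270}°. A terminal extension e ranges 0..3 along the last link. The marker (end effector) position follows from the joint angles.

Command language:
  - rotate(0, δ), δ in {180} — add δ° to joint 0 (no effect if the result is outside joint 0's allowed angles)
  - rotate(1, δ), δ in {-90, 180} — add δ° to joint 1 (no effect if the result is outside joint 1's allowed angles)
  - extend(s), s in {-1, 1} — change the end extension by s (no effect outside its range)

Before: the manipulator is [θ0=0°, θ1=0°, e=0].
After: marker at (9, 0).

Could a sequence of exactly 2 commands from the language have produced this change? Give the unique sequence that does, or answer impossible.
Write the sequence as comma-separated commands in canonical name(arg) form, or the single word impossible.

key: order matters: swapping extend(-1) and extend(1) lands elsewhere
begin: [θ0=0°, θ1=0°, e=0]
step 1 (extend(-1)): [θ0=0°, θ1=0°, e=0]
step 2 (extend(1)): [θ0=0°, θ1=0°, e=1]
no other 2-command option fits: unique.

extend(-1), extend(1)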